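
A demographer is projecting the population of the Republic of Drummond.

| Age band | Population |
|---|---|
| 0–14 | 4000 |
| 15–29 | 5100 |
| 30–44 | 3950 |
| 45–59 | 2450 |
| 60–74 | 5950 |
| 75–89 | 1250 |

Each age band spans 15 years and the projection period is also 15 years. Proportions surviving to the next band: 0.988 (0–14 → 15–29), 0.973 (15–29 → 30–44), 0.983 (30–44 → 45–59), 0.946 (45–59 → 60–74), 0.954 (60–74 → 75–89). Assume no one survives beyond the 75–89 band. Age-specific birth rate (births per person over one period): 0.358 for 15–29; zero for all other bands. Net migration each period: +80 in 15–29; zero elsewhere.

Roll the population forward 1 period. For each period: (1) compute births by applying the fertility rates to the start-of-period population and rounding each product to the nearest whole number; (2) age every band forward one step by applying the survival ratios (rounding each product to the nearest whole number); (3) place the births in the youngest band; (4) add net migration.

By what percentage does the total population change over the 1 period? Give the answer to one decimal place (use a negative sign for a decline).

After projecting period 1:
Births: 5100 × 0.358 = 1826
15–29: 4000 × 0.988 = 3952
30–44: 5100 × 0.973 = 4962
45–59: 3950 × 0.983 = 3883
60–74: 2450 × 0.946 = 2318
75–89: 5950 × 0.954 = 5676
Net migration: 15–29 + 80 → 4032
Giving 1826 / 4032 / 4962 / 3883 / 2318 / 5676.
Total: 22700 → 22697; change = -3; percentage change = 0.0%

0.0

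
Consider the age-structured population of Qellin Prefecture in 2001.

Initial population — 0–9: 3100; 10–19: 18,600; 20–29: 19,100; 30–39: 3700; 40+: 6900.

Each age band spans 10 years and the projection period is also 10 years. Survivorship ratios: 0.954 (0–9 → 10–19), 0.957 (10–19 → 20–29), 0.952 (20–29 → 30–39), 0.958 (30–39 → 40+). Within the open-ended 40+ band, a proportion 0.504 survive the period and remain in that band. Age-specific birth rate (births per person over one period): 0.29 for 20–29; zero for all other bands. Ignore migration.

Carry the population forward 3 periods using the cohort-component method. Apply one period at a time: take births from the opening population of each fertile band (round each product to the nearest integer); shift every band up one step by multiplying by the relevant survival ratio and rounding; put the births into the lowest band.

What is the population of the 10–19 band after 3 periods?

Let group 1 be 0–9 through group 5 = 40+.
[period 1]
Births: 19100 × 0.29 = 5539
Group 2: 3100 × 0.954 = 2957
Group 3: 18600 × 0.957 = 17800
Group 4: 19100 × 0.952 = 18183
Group 5: 3700 × 0.958 + 6900 × 0.504 = 3545 + 3478 = 7023
Population now: 0–9=5539, 10–19=2957, 20–29=17800, 30–39=18183, 40+=7023
[period 2]
Births: 17800 × 0.29 = 5162
Group 2: 5539 × 0.954 = 5284
Group 3: 2957 × 0.957 = 2830
Group 4: 17800 × 0.952 = 16946
Group 5: 18183 × 0.958 + 7023 × 0.504 = 17419 + 3540 = 20959
Population now: 0–9=5162, 10–19=5284, 20–29=2830, 30–39=16946, 40+=20959
[period 3]
Births: 2830 × 0.29 = 821
Group 2: 5162 × 0.954 = 4925
Group 3: 5284 × 0.957 = 5057
Group 4: 2830 × 0.952 = 2694
Group 5: 16946 × 0.958 + 20959 × 0.504 = 16234 + 10563 = 26797
Population now: 0–9=821, 10–19=4925, 20–29=5057, 30–39=2694, 40+=26797

4925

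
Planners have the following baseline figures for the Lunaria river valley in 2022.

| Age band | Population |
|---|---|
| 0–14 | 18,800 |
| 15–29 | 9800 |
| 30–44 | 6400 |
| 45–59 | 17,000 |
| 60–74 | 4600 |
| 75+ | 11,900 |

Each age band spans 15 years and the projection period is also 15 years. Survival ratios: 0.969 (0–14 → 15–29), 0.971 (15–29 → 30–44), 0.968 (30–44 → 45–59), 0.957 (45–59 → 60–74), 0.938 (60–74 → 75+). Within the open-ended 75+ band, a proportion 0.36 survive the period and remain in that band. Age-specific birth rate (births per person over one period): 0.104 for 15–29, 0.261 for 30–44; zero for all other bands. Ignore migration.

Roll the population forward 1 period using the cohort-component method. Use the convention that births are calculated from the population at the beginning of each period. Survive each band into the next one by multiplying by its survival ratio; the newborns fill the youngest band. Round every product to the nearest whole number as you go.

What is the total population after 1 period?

Period 1:
Births: 9800 * 0.104 = 1019 ; 6400 * 0.261 = 1670 → total 2689
15–29: 18800 * 0.969 = 18217
30–44: 9800 * 0.971 = 9516
45–59: 6400 * 0.968 = 6195
60–74: 17000 * 0.957 = 16269
75+: 4600 * 0.938 + 11900 * 0.36 = 4315 + 4284 = 8599
End of period: [2689, 18217, 9516, 6195, 16269, 8599]
Total after period 1: 2689 + 18217 + 9516 + 6195 + 16269 + 8599 = 61485

61485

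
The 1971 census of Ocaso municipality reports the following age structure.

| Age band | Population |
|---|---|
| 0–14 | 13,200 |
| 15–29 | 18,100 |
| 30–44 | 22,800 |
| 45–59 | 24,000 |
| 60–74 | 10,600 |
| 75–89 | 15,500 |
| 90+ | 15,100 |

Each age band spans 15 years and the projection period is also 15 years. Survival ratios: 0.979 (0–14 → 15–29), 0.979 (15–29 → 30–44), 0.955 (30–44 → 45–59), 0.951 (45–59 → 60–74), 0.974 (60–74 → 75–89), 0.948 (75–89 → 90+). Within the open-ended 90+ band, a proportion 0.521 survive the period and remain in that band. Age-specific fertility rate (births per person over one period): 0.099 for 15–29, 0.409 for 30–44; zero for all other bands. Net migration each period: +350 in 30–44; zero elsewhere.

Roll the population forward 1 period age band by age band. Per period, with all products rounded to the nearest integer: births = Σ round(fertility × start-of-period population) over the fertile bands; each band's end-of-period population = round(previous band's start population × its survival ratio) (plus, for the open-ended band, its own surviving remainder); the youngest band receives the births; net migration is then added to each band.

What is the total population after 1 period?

119593

(Groups numbered youngest = 1 to oldest = 7.)
Period 1:
Births: 18100 * 0.099 = 1792  |  22800 * 0.409 = 9325 ⇒ total 11117
Group 2: 13200 * 0.979 = 12923
Group 3: 18100 * 0.979 = 17720
Group 4: 22800 * 0.955 = 21774
Group 5: 24000 * 0.951 = 22824
Group 6: 10600 * 0.974 = 10324
Group 7: 15500 * 0.948 + 15100 * 0.521 = 14694 + 7867 = 22561
Net migration: Group 3 + 350 → 18070
Giving 11117 / 12923 / 18070 / 21774 / 22824 / 10324 / 22561.
Total after period 1: 11117 + 12923 + 18070 + 21774 + 22824 + 10324 + 22561 = 119593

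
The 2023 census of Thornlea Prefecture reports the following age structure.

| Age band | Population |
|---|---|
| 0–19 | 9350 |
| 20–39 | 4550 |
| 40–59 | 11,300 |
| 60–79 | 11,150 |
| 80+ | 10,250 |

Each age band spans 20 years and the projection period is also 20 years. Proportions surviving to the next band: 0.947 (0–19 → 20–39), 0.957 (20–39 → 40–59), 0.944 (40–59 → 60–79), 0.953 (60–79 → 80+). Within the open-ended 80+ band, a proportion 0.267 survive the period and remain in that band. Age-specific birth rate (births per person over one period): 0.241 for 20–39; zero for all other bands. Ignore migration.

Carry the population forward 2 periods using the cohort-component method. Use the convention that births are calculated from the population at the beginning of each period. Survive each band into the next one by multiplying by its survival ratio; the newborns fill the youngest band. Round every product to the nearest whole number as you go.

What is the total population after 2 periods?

(Groups numbered youngest = 1 to oldest = 5.)
[period 1]
Births: 4550 × 0.241 = 1097
Group 2: 9350 × 0.947 = 8854
Group 3: 4550 × 0.957 = 4354
Group 4: 11300 × 0.944 = 10667
Group 5: 11150 × 0.953 + 10250 × 0.267 = 10626 + 2737 = 13363
End of period: [1097, 8854, 4354, 10667, 13363]
[period 2]
Births: 8854 × 0.241 = 2134
Group 2: 1097 × 0.947 = 1039
Group 3: 8854 × 0.957 = 8473
Group 4: 4354 × 0.944 = 4110
Group 5: 10667 × 0.953 + 13363 × 0.267 = 10166 + 3568 = 13734
End of period: [2134, 1039, 8473, 4110, 13734]
Total after period 2: 2134 + 1039 + 8473 + 4110 + 13734 = 29490

29490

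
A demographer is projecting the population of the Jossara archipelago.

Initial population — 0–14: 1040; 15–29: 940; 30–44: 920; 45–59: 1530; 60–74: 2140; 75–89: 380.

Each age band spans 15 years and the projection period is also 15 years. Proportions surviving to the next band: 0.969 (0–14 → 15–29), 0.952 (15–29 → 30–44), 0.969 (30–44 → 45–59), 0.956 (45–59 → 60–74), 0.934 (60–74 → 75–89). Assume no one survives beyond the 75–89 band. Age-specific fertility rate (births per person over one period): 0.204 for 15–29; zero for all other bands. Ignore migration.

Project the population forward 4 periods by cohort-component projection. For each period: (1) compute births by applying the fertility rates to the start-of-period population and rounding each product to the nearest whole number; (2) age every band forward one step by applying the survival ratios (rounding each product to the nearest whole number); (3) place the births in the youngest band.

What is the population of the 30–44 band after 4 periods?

190

Period 1:
Births: 940 * 0.204 = 192
15–29: 1040 * 0.969 = 1008
30–44: 940 * 0.952 = 895
45–59: 920 * 0.969 = 891
60–74: 1530 * 0.956 = 1463
75–89: 2140 * 0.934 = 1999
Population now: 0–14=192, 15–29=1008, 30–44=895, 45–59=891, 60–74=1463, 75–89=1999
Period 2:
Births: 1008 * 0.204 = 206
15–29: 192 * 0.969 = 186
30–44: 1008 * 0.952 = 960
45–59: 895 * 0.969 = 867
60–74: 891 * 0.956 = 852
75–89: 1463 * 0.934 = 1366
Population now: 0–14=206, 15–29=186, 30–44=960, 45–59=867, 60–74=852, 75–89=1366
Period 3:
Births: 186 * 0.204 = 38
15–29: 206 * 0.969 = 200
30–44: 186 * 0.952 = 177
45–59: 960 * 0.969 = 930
60–74: 867 * 0.956 = 829
75–89: 852 * 0.934 = 796
Population now: 0–14=38, 15–29=200, 30–44=177, 45–59=930, 60–74=829, 75–89=796
Period 4:
Births: 200 * 0.204 = 41
15–29: 38 * 0.969 = 37
30–44: 200 * 0.952 = 190
45–59: 177 * 0.969 = 172
60–74: 930 * 0.956 = 889
75–89: 829 * 0.934 = 774
Population now: 0–14=41, 15–29=37, 30–44=190, 45–59=172, 60–74=889, 75–89=774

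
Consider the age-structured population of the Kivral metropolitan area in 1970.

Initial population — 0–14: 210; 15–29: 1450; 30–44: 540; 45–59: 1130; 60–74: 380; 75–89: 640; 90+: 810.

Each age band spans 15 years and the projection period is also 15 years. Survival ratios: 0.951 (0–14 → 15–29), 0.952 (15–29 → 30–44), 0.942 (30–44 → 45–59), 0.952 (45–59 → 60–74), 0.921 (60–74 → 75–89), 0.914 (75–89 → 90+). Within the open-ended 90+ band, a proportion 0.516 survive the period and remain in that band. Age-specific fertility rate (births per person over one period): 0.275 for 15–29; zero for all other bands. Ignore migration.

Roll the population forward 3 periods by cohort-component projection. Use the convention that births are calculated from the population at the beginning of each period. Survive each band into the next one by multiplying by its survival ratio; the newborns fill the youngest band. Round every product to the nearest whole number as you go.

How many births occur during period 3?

Numbering the groups 1..7 from youngest to oldest:
Period 1.
Births: 1450 × 0.275 = 399
Group 2: 210 × 0.951 = 200
Group 3: 1450 × 0.952 = 1380
Group 4: 540 × 0.942 = 509
Group 5: 1130 × 0.952 = 1076
Group 6: 380 × 0.921 = 350
Group 7: 640 × 0.914 + 810 × 0.516 = 585 + 418 = 1003
Giving 399 / 200 / 1380 / 509 / 1076 / 350 / 1003.
Period 2.
Births: 200 × 0.275 = 55
Group 2: 399 × 0.951 = 379
Group 3: 200 × 0.952 = 190
Group 4: 1380 × 0.942 = 1300
Group 5: 509 × 0.952 = 485
Group 6: 1076 × 0.921 = 991
Group 7: 350 × 0.914 + 1003 × 0.516 = 320 + 518 = 838
Giving 55 / 379 / 190 / 1300 / 485 / 991 / 838.
Period 3.
Births: 379 × 0.275 = 104
Group 2: 55 × 0.951 = 52
Group 3: 379 × 0.952 = 361
Group 4: 190 × 0.942 = 179
Group 5: 1300 × 0.952 = 1238
Group 6: 485 × 0.921 = 447
Group 7: 991 × 0.914 + 838 × 0.516 = 906 + 432 = 1338
Giving 104 / 52 / 361 / 179 / 1238 / 447 / 1338.

104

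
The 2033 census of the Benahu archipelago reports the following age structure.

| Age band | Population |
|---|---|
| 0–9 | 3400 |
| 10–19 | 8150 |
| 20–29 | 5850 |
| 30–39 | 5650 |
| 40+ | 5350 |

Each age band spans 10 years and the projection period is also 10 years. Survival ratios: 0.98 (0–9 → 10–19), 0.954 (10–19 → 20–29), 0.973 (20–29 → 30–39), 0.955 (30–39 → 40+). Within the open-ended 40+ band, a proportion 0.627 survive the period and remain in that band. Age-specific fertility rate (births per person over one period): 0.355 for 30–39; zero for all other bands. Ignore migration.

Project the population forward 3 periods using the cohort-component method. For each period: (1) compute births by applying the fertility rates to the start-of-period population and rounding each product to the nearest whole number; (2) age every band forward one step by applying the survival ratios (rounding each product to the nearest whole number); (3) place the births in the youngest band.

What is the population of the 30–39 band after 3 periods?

3093

Numbering the groups 1..5 from youngest to oldest:
— Period 1 —
Births: 5650 × 0.355 = 2006
Group 2: 3400 × 0.98 = 3332
Group 3: 8150 × 0.954 = 7775
Group 4: 5850 × 0.973 = 5692
Group 5: 5650 × 0.955 + 5350 × 0.627 = 5396 + 3354 = 8750
End of period: [2006, 3332, 7775, 5692, 8750]
— Period 2 —
Births: 5692 × 0.355 = 2021
Group 2: 2006 × 0.98 = 1966
Group 3: 3332 × 0.954 = 3179
Group 4: 7775 × 0.973 = 7565
Group 5: 5692 × 0.955 + 8750 × 0.627 = 5436 + 5486 = 10922
End of period: [2021, 1966, 3179, 7565, 10922]
— Period 3 —
Births: 7565 × 0.355 = 2686
Group 2: 2021 × 0.98 = 1981
Group 3: 1966 × 0.954 = 1876
Group 4: 3179 × 0.973 = 3093
Group 5: 7565 × 0.955 + 10922 × 0.627 = 7225 + 6848 = 14073
End of period: [2686, 1981, 1876, 3093, 14073]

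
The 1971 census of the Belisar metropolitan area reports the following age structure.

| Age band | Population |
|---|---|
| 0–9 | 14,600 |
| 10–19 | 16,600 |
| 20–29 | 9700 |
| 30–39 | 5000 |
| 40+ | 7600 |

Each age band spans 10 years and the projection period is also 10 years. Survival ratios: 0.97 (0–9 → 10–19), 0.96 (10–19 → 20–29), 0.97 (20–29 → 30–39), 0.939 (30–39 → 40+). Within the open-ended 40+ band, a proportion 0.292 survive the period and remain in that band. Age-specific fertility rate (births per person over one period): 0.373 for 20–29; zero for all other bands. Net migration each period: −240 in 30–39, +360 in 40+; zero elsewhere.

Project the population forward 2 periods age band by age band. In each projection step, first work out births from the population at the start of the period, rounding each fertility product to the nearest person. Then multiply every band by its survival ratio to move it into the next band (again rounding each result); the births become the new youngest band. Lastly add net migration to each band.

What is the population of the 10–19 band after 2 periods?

3509

After projecting period 1:
Births: 9700 × 0.373 = 3618
10–19: 14600 × 0.97 = 14162
20–29: 16600 × 0.96 = 15936
30–39: 9700 × 0.97 = 9409
40+: 5000 × 0.939 + 7600 × 0.292 = 4695 + 2219 = 6914
Net migration: 30–39 − 240 → 9169; 40+ + 360 → 7274
Giving 3618 / 14162 / 15936 / 9169 / 7274.
After projecting period 2:
Births: 15936 × 0.373 = 5944
10–19: 3618 × 0.97 = 3509
20–29: 14162 × 0.96 = 13596
30–39: 15936 × 0.97 = 15458
40+: 9169 × 0.939 + 7274 × 0.292 = 8610 + 2124 = 10734
Net migration: 30–39 − 240 → 15218; 40+ + 360 → 11094
Giving 5944 / 3509 / 13596 / 15218 / 11094.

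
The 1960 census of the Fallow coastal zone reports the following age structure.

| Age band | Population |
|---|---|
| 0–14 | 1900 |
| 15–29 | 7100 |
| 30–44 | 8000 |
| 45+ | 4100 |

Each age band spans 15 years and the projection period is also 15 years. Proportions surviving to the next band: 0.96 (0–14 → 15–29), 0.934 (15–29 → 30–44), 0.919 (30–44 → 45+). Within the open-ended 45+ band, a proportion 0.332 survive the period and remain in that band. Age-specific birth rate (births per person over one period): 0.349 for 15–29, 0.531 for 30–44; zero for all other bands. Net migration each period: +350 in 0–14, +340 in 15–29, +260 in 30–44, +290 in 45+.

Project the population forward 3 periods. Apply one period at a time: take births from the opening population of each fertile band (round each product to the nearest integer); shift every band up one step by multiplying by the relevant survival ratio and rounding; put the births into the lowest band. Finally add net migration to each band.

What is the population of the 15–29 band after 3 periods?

4913

Period 1:
Births: 7100 * 0.349 = 2478, 8000 * 0.531 = 4248 → total 6726
15–29: 1900 * 0.96 = 1824
30–44: 7100 * 0.934 = 6631
45+: 8000 * 0.919 + 4100 * 0.332 = 7352 + 1361 = 8713
Net migration: 0–14 + 350 → 7076; 15–29 + 340 → 2164; 30–44 + 260 → 6891; 45+ + 290 → 9003
→ [7076, 2164, 6891, 9003]
Period 2:
Births: 2164 * 0.349 = 755, 6891 * 0.531 = 3659 → total 4414
15–29: 7076 * 0.96 = 6793
30–44: 2164 * 0.934 = 2021
45+: 6891 * 0.919 + 9003 * 0.332 = 6333 + 2989 = 9322
Net migration: 0–14 + 350 → 4764; 15–29 + 340 → 7133; 30–44 + 260 → 2281; 45+ + 290 → 9612
→ [4764, 7133, 2281, 9612]
Period 3:
Births: 7133 * 0.349 = 2489, 2281 * 0.531 = 1211 → total 3700
15–29: 4764 * 0.96 = 4573
30–44: 7133 * 0.934 = 6662
45+: 2281 * 0.919 + 9612 * 0.332 = 2096 + 3191 = 5287
Net migration: 0–14 + 350 → 4050; 15–29 + 340 → 4913; 30–44 + 260 → 6922; 45+ + 290 → 5577
→ [4050, 4913, 6922, 5577]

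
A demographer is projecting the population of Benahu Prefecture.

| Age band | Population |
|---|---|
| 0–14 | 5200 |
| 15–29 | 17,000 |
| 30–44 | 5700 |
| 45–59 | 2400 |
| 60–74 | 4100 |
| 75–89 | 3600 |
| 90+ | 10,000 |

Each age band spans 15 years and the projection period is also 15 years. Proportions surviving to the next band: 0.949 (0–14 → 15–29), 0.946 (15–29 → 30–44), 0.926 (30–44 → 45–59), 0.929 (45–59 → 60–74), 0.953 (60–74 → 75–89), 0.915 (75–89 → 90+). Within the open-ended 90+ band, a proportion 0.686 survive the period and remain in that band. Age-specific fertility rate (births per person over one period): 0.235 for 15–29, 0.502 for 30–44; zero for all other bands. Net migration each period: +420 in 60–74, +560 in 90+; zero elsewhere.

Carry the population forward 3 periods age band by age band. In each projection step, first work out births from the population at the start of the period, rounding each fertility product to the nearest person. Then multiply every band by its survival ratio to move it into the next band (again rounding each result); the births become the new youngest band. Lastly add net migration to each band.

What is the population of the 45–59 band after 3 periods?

4323

After projecting period 1:
Births: 17000 × 0.235 = 3995 ; 5700 × 0.502 = 2861 → 6856
15–29: 5200 × 0.949 = 4935
30–44: 17000 × 0.946 = 16082
45–59: 5700 × 0.926 = 5278
60–74: 2400 × 0.929 = 2230
75–89: 4100 × 0.953 = 3907
90+: 3600 × 0.915 + 10000 × 0.686 = 3294 + 6860 = 10154
Net migration: 60–74 + 420 → 2650; 90+ + 560 → 10714
Population now: 0–14=6856, 15–29=4935, 30–44=16082, 45–59=5278, 60–74=2650, 75–89=3907, 90+=10714
After projecting period 2:
Births: 4935 × 0.235 = 1160 ; 16082 × 0.502 = 8073 → 9233
15–29: 6856 × 0.949 = 6506
30–44: 4935 × 0.946 = 4669
45–59: 16082 × 0.926 = 14892
60–74: 5278 × 0.929 = 4903
75–89: 2650 × 0.953 = 2525
90+: 3907 × 0.915 + 10714 × 0.686 = 3575 + 7350 = 10925
Net migration: 60–74 + 420 → 5323; 90+ + 560 → 11485
Population now: 0–14=9233, 15–29=6506, 30–44=4669, 45–59=14892, 60–74=5323, 75–89=2525, 90+=11485
After projecting period 3:
Births: 6506 × 0.235 = 1529 ; 4669 × 0.502 = 2344 → 3873
15–29: 9233 × 0.949 = 8762
30–44: 6506 × 0.946 = 6155
45–59: 4669 × 0.926 = 4323
60–74: 14892 × 0.929 = 13835
75–89: 5323 × 0.953 = 5073
90+: 2525 × 0.915 + 11485 × 0.686 = 2310 + 7879 = 10189
Net migration: 60–74 + 420 → 14255; 90+ + 560 → 10749
Population now: 0–14=3873, 15–29=8762, 30–44=6155, 45–59=4323, 60–74=14255, 75–89=5073, 90+=10749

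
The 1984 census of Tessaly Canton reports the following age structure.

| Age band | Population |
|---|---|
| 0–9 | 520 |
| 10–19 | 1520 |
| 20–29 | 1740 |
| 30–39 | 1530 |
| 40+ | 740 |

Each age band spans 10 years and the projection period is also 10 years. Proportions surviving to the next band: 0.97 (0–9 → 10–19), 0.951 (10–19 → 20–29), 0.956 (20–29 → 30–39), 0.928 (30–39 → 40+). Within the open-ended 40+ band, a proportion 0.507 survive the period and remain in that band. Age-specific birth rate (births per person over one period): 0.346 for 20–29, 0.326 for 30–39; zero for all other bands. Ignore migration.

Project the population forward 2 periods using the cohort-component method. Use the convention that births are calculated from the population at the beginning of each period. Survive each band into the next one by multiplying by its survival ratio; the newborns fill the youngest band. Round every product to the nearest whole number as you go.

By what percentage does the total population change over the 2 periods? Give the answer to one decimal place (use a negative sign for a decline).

6.2

After projecting period 1:
Births: 1740 × 0.346 = 602  |  1530 × 0.326 = 499 → total 1101
10–19: 520 × 0.97 = 504
20–29: 1520 × 0.951 = 1446
30–39: 1740 × 0.956 = 1663
40+: 1530 × 0.928 + 740 × 0.507 = 1420 + 375 = 1795
Giving 1101 / 504 / 1446 / 1663 / 1795.
After projecting period 2:
Births: 1446 × 0.346 = 500  |  1663 × 0.326 = 542 → total 1042
10–19: 1101 × 0.97 = 1068
20–29: 504 × 0.951 = 479
30–39: 1446 × 0.956 = 1382
40+: 1663 × 0.928 + 1795 × 0.507 = 1543 + 910 = 2453
Giving 1042 / 1068 / 479 / 1382 / 2453.
Total: 6050 → 6424; change = 374; percentage change = 6.2%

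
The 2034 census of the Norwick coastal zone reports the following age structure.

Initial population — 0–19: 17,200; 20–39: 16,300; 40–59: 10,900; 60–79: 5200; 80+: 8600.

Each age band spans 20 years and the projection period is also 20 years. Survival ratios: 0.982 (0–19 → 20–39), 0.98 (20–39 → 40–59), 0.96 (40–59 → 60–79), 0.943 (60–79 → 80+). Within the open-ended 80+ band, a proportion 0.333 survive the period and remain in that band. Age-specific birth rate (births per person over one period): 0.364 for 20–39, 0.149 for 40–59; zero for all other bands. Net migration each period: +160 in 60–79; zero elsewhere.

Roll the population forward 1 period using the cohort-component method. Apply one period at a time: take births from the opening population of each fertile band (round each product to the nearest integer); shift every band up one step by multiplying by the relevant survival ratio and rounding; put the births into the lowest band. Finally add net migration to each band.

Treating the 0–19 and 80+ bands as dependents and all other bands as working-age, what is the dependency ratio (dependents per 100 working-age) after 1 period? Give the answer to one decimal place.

35.2

Let group 1 be 0–19 through group 5 = 80+.
— Period 1 —
Births: 16300 × 0.364 = 5933 ; 10900 × 0.149 = 1624 → total 7557
Group 2: 17200 × 0.982 = 16890
Group 3: 16300 × 0.98 = 15974
Group 4: 10900 × 0.96 = 10464
Group 5: 5200 × 0.943 + 8600 × 0.333 = 4904 + 2864 = 7768
Net migration: Group 4 + 160 → 10624
Population now: 0–19=7557, 20–39=16890, 40–59=15974, 60–79=10624, 80+=7768
Dependents (band 0–19 + band 80+) = 7557 + 7768 = 15325; working-age = 43488; ratio = 15325/43488 × 100 = 35.2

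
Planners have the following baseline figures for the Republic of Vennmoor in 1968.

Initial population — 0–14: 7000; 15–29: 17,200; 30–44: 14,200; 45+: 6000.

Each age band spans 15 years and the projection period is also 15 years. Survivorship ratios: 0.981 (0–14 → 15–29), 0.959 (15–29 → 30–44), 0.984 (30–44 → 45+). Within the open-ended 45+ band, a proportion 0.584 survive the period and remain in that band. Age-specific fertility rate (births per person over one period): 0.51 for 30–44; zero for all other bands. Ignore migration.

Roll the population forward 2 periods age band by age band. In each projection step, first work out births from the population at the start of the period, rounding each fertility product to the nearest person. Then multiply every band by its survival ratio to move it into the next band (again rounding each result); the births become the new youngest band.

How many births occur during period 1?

7242

(Bands numbered youngest = 1 to oldest = 4.)
Period 1:
Births: 14200 * 0.51 = 7242
Band 2: 7000 * 0.981 = 6867
Band 3: 17200 * 0.959 = 16495
Band 4: 14200 * 0.984 + 6000 * 0.584 = 13973 + 3504 = 17477
Population now: 0–14=7242, 15–29=6867, 30–44=16495, 45+=17477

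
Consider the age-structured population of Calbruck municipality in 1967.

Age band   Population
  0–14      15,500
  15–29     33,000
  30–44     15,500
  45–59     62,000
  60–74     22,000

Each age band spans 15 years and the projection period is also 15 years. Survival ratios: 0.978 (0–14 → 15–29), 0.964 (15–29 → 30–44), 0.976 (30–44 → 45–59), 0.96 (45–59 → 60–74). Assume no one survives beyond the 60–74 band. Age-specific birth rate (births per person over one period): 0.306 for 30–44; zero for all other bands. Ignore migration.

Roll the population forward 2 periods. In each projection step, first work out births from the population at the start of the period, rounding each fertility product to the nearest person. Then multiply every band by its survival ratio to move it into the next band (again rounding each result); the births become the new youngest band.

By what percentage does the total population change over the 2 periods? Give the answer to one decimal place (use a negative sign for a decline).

(Groups numbered youngest = 1 to oldest = 5.)
Period 1.
Births: 15500 * 0.306 = 4743
Group 2: 15500 * 0.978 = 15159
Group 3: 33000 * 0.964 = 31812
Group 4: 15500 * 0.976 = 15128
Group 5: 62000 * 0.96 = 59520
→ [4743, 15159, 31812, 15128, 59520]
Period 2.
Births: 31812 * 0.306 = 9734
Group 2: 4743 * 0.978 = 4639
Group 3: 15159 * 0.964 = 14613
Group 4: 31812 * 0.976 = 31049
Group 5: 15128 * 0.96 = 14523
→ [9734, 4639, 14613, 31049, 14523]
Total: 148000 → 74558; change = -73442; percentage change = -49.6%

-49.6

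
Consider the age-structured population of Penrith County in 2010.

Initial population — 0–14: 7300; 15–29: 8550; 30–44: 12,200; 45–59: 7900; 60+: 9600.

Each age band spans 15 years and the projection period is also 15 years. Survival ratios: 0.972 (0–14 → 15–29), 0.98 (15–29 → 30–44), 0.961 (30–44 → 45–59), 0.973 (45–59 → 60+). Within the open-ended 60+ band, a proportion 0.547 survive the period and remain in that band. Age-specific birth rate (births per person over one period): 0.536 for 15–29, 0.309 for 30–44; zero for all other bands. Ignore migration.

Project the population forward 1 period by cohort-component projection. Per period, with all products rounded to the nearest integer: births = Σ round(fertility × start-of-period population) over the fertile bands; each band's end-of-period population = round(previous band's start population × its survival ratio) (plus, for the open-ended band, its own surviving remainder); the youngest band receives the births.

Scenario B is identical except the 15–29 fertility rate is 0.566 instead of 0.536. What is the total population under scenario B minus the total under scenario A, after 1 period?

256

Period 1:
Births: 8550 * 0.536 = 4583  |  12200 * 0.309 = 3770 → 8353
15–29: 7300 * 0.972 = 7096
30–44: 8550 * 0.98 = 8379
45–59: 12200 * 0.961 = 11724
60+: 7900 * 0.973 + 9600 * 0.547 = 7687 + 5251 = 12938
Population now: 0–14=8353, 15–29=7096, 30–44=8379, 45–59=11724, 60+=12938
Scenario A total after 1 period: 48490
Scenario B projection —
Period 1:
Births: 8550 * 0.566 = 4839  |  12200 * 0.309 = 3770 → 8609
15–29: 7300 * 0.972 = 7096
30–44: 8550 * 0.98 = 8379
45–59: 12200 * 0.961 = 11724
60+: 7900 * 0.973 + 9600 * 0.547 = 7687 + 5251 = 12938
Population now: 0–14=8609, 15–29=7096, 30–44=8379, 45–59=11724, 60+=12938
Scenario B total after 1 period: 48746
Difference B − A = 48746 − 48490 = 256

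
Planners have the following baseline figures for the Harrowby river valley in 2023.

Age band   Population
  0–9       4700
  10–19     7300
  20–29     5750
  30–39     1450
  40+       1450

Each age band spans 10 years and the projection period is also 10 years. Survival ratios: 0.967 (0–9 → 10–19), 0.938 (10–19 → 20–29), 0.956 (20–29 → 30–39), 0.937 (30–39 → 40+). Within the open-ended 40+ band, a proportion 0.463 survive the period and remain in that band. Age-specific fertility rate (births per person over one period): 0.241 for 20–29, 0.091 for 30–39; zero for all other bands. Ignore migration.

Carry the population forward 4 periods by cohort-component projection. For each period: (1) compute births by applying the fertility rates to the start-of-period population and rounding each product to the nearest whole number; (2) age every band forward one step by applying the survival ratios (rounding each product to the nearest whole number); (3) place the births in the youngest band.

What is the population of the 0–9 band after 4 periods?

[period 1]
Births: 5750 * 0.241 = 1386  |  1450 * 0.091 = 132 → 1518
10–19: 4700 * 0.967 = 4545
20–29: 7300 * 0.938 = 6847
30–39: 5750 * 0.956 = 5497
40+: 1450 * 0.937 + 1450 * 0.463 = 1359 + 671 = 2030
→ [1518, 4545, 6847, 5497, 2030]
[period 2]
Births: 6847 * 0.241 = 1650  |  5497 * 0.091 = 500 → 2150
10–19: 1518 * 0.967 = 1468
20–29: 4545 * 0.938 = 4263
30–39: 6847 * 0.956 = 6546
40+: 5497 * 0.937 + 2030 * 0.463 = 5151 + 940 = 6091
→ [2150, 1468, 4263, 6546, 6091]
[period 3]
Births: 4263 * 0.241 = 1027  |  6546 * 0.091 = 596 → 1623
10–19: 2150 * 0.967 = 2079
20–29: 1468 * 0.938 = 1377
30–39: 4263 * 0.956 = 4075
40+: 6546 * 0.937 + 6091 * 0.463 = 6134 + 2820 = 8954
→ [1623, 2079, 1377, 4075, 8954]
[period 4]
Births: 1377 * 0.241 = 332  |  4075 * 0.091 = 371 → 703
10–19: 1623 * 0.967 = 1569
20–29: 2079 * 0.938 = 1950
30–39: 1377 * 0.956 = 1316
40+: 4075 * 0.937 + 8954 * 0.463 = 3818 + 4146 = 7964
→ [703, 1569, 1950, 1316, 7964]

703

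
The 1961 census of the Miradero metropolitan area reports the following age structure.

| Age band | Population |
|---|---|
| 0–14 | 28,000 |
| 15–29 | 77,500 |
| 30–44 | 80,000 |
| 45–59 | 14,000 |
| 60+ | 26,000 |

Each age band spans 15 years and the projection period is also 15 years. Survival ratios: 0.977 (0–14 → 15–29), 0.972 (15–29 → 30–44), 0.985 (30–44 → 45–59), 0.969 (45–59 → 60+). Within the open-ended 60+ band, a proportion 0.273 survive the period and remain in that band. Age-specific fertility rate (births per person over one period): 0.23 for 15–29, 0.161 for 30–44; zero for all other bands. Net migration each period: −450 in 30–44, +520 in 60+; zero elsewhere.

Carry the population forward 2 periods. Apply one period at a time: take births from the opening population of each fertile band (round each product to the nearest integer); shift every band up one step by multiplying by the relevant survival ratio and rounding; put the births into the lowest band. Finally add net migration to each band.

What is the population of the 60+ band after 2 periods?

Let group 1 be 0–14 through group 5 = 60+.
— Period 1 —
Births: 77500 × 0.23 = 17825 ; 80000 × 0.161 = 12880 → total 30705
Group 2: 28000 × 0.977 = 27356
Group 3: 77500 × 0.972 = 75330
Group 4: 80000 × 0.985 = 78800
Group 5: 14000 × 0.969 + 26000 × 0.273 = 13566 + 7098 = 20664
Net migration: Group 3 − 450 → 74880; Group 5 + 520 → 21184
Giving 30705 / 27356 / 74880 / 78800 / 21184.
— Period 2 —
Births: 27356 × 0.23 = 6292 ; 74880 × 0.161 = 12056 → total 18348
Group 2: 30705 × 0.977 = 29999
Group 3: 27356 × 0.972 = 26590
Group 4: 74880 × 0.985 = 73757
Group 5: 78800 × 0.969 + 21184 × 0.273 = 76357 + 5783 = 82140
Net migration: Group 3 − 450 → 26140; Group 5 + 520 → 82660
Giving 18348 / 29999 / 26140 / 73757 / 82660.

82660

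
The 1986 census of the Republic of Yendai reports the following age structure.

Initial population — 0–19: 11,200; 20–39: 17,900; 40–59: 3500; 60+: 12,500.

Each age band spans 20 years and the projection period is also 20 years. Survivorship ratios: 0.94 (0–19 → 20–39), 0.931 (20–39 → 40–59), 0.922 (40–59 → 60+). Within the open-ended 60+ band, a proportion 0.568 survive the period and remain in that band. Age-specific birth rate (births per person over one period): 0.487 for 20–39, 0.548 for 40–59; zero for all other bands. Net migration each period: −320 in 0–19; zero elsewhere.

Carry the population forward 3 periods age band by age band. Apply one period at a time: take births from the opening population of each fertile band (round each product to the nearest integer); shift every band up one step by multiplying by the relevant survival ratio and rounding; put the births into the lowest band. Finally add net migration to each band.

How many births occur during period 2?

14259

Call the groups 1 to 4, youngest first.
[period 1]
Births: 17900 × 0.487 = 8717 ; 3500 × 0.548 = 1918 — total 10635
Group 2: 11200 × 0.94 = 10528
Group 3: 17900 × 0.931 = 16665
Group 4: 3500 × 0.922 + 12500 × 0.568 = 3227 + 7100 = 10327
Net migration: Group 1 − 320 → 10315
→ [10315, 10528, 16665, 10327]
[period 2]
Births: 10528 × 0.487 = 5127 ; 16665 × 0.548 = 9132 — total 14259
Group 2: 10315 × 0.94 = 9696
Group 3: 10528 × 0.931 = 9802
Group 4: 16665 × 0.922 + 10327 × 0.568 = 15365 + 5866 = 21231
Net migration: Group 1 − 320 → 13939
→ [13939, 9696, 9802, 21231]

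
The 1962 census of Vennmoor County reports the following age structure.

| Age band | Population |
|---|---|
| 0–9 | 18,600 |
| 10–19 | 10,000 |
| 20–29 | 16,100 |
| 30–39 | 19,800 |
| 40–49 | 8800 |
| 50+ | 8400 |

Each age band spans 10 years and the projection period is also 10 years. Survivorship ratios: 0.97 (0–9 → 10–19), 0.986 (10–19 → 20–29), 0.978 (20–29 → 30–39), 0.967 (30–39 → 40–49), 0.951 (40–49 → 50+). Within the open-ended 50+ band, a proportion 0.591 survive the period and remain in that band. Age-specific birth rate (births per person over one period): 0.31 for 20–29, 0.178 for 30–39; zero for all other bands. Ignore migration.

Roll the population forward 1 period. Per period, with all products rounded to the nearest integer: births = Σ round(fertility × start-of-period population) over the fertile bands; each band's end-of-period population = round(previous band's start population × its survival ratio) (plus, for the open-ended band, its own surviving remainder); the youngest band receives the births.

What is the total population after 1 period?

84643

Period 1:
Births: 16100 * 0.31 = 4991 ; 19800 * 0.178 = 3524 ⇒ total 8515
10–19: 18600 * 0.97 = 18042
20–29: 10000 * 0.986 = 9860
30–39: 16100 * 0.978 = 15746
40–49: 19800 * 0.967 = 19147
50+: 8800 * 0.951 + 8400 * 0.591 = 8369 + 4964 = 13333
Giving 8515 / 18042 / 9860 / 15746 / 19147 / 13333.
Total after period 1: 8515 + 18042 + 9860 + 15746 + 19147 + 13333 = 84643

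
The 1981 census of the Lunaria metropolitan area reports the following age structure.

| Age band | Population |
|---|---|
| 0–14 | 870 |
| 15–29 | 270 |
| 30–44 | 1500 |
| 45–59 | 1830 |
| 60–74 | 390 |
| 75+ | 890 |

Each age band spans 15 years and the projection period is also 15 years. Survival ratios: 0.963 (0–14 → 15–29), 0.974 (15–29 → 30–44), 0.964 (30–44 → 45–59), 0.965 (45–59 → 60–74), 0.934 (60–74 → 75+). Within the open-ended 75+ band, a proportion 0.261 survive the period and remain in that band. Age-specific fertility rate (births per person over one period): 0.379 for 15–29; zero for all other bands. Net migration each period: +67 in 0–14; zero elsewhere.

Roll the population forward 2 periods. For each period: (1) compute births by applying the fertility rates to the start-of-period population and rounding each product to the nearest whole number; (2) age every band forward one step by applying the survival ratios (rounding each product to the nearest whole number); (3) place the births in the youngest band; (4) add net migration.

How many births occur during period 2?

After projecting period 1:
Births: 270 × 0.379 = 102
15–29: 870 × 0.963 = 838
30–44: 270 × 0.974 = 263
45–59: 1500 × 0.964 = 1446
60–74: 1830 × 0.965 = 1766
75+: 390 × 0.934 + 890 × 0.261 = 364 + 232 = 596
Net migration: 0–14 + 67 → 169
Giving 169 / 838 / 263 / 1446 / 1766 / 596.
After projecting period 2:
Births: 838 × 0.379 = 318
15–29: 169 × 0.963 = 163
30–44: 838 × 0.974 = 816
45–59: 263 × 0.964 = 254
60–74: 1446 × 0.965 = 1395
75+: 1766 × 0.934 + 596 × 0.261 = 1649 + 156 = 1805
Net migration: 0–14 + 67 → 385
Giving 385 / 163 / 816 / 254 / 1395 / 1805.

318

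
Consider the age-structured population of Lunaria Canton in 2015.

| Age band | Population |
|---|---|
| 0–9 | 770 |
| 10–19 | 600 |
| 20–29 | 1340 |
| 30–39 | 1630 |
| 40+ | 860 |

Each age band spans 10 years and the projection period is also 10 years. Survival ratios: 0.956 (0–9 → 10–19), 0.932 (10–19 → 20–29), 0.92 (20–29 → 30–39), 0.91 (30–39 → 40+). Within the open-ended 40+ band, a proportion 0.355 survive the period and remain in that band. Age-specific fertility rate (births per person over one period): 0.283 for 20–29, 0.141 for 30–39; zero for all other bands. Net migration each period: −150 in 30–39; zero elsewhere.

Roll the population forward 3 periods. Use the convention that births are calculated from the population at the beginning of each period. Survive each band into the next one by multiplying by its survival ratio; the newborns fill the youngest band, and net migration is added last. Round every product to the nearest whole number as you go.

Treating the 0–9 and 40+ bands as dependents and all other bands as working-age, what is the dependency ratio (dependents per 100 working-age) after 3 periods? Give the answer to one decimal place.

87.2

Let band 1 be 0–9 through band 5 = 40+.
— Period 1 —
Births: 1340 × 0.283 = 379 ; 1630 × 0.141 = 230 → total 609
Band 2: 770 × 0.956 = 736
Band 3: 600 × 0.932 = 559
Band 4: 1340 × 0.92 = 1233
Band 5: 1630 × 0.91 + 860 × 0.355 = 1483 + 305 = 1788
Net migration: Band 4 − 150 → 1083
→ [609, 736, 559, 1083, 1788]
— Period 2 —
Births: 559 × 0.283 = 158 ; 1083 × 0.141 = 153 → total 311
Band 2: 609 × 0.956 = 582
Band 3: 736 × 0.932 = 686
Band 4: 559 × 0.92 = 514
Band 5: 1083 × 0.91 + 1788 × 0.355 = 986 + 635 = 1621
Net migration: Band 4 − 150 → 364
→ [311, 582, 686, 364, 1621]
— Period 3 —
Births: 686 × 0.283 = 194 ; 364 × 0.141 = 51 → total 245
Band 2: 311 × 0.956 = 297
Band 3: 582 × 0.932 = 542
Band 4: 686 × 0.92 = 631
Band 5: 364 × 0.91 + 1621 × 0.355 = 331 + 575 = 906
Net migration: Band 4 − 150 → 481
→ [245, 297, 542, 481, 906]
Dependents (band 0–9 + band 40+) = 245 + 906 = 1151; working-age = 1320; ratio = 1151/1320 × 100 = 87.2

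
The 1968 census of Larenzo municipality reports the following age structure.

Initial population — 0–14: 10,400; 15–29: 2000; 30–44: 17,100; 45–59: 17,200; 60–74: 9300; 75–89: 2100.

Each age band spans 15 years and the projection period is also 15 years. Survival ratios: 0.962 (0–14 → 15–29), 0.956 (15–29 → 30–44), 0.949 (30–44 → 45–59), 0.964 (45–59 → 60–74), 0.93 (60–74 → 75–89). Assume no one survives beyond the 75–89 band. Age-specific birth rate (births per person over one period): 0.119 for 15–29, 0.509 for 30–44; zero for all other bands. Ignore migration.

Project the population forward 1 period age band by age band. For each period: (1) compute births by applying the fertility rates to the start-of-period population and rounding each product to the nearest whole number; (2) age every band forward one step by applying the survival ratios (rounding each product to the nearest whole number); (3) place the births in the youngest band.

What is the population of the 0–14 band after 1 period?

8942

(Groups numbered youngest = 1 to oldest = 6.)
— Period 1 —
Births: 2000 × 0.119 = 238, 17100 × 0.509 = 8704 → total 8942
Group 2: 10400 × 0.962 = 10005
Group 3: 2000 × 0.956 = 1912
Group 4: 17100 × 0.949 = 16228
Group 5: 17200 × 0.964 = 16581
Group 6: 9300 × 0.93 = 8649
→ [8942, 10005, 1912, 16228, 16581, 8649]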